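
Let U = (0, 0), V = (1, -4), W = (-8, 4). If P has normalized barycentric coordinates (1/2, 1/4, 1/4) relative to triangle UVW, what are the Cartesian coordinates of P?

P = (1/2)·U + (1/4)·V + (1/4)·W.
x-coordinate: (1/2)·0 + (1/4)·1 + (1/4)·(-8) = -7/4.
y-coordinate: (1/2)·0 + (1/4)·(-4) + (1/4)·4 = 0.

(-7/4, 0)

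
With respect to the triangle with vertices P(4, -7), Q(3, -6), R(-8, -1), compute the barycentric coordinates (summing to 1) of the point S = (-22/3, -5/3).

(2/3, -2/3, 1)

Signed area of the reference triangle: [PQR] = ½·(4·(-6−(-1)) + 3·(-1−(-7)) + (-8)·(-7−(-6))) = ½·(-20 + 18 + 8) = 3.
[SQR] = ½·((-22/3)·(-6−(-1)) + 3·(-1−(-5/3)) + (-8)·(-5/3−(-6))) = ½·(110/3 + 2 − 104/3) = 2, so the P-coordinate is 2/3 = 2/3.
[PSR] = ½·(4·(-5/3−(-1)) + (-22/3)·(-1−(-7)) + (-8)·(-7−(-5/3))) = ½·(-8/3 − 44 + 128/3) = -2, so the Q-coordinate is -2/3.
[PQS] = ½·(4·(-6−(-5/3)) + 3·(-5/3−(-7)) + (-22/3)·(-7−(-6))) = ½·(-52/3 + 16 + 22/3) = 3, so the R-coordinate is 1.
Check: 2/3 − 2/3 + 1 = 1.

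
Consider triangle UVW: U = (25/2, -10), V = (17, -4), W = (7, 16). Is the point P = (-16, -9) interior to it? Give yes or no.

no

Barycentric coordinates of P: (71/15, -1471/300, 117/100).
The three coordinates are positive, negative, positive; a point is interior exactly when all three are positive.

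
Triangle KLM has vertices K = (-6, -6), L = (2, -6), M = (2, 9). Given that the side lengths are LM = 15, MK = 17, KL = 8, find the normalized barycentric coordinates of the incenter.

(3/8, 17/40, 1/5)

The incenter has barycentric coordinates proportional to the opposite side lengths: (15 : 17 : 8).
Normalizing by 15+17+8 = 40 gives (3/8, 17/40, 1/5).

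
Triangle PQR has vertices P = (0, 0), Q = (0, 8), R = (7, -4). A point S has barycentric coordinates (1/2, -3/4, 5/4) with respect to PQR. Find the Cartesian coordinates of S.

S = (1/2)·P + (-3/4)·Q + (5/4)·R.
x-coordinate: (1/2)·0 + (-3/4)·0 + (5/4)·7 = 35/4.
y-coordinate: (1/2)·0 + (-3/4)·8 + (5/4)·(-4) = -11.

(35/4, -11)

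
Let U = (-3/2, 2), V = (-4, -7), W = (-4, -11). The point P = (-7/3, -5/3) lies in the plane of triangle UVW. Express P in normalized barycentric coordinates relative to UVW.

(2/3, 1/6, 1/6)

Signed area of the reference triangle: [UVW] = ½·((-3/2)·(-7−(-11)) + (-4)·(-11−2) + (-4)·(2−(-7))) = ½·(-6 + 52 − 36) = 5.
[PVW] = ½·((-7/3)·(-7−(-11)) + (-4)·(-11−(-5/3)) + (-4)·(-5/3−(-7))) = ½·(-28/3 + 112/3 − 64/3) = 10/3, so the U-coordinate is (10/3)/5 = 2/3.
[UPW] = ½·((-3/2)·(-5/3−(-11)) + (-7/3)·(-11−2) + (-4)·(2−(-5/3))) = ½·(-14 + 91/3 − 44/3) = 5/6, so the V-coordinate is 1/6.
[UVP] = ½·((-3/2)·(-7−(-5/3)) + (-4)·(-5/3−2) + (-7/3)·(2−(-7))) = ½·(8 + 44/3 − 21) = 5/6, so the W-coordinate is 1/6.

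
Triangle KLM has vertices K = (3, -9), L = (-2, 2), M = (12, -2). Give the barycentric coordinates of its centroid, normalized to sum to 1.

(1/3, 1/3, 1/3)

The centroid is the average of the vertices, so each weight is 1/3.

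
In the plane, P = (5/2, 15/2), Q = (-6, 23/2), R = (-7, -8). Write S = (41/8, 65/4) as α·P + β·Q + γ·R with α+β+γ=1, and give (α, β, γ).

(5/4, 1/4, -1/2)

Signed area of the reference triangle: [PQR] = ½·((5/2)·(23/2−(-8)) + (-6)·(-8−(15/2)) + (-7)·(15/2−(23/2))) = ½·(195/4 + 93 + 28) = 679/8.
[SQR] = ½·((41/8)·(23/2−(-8)) + (-6)·(-8−(65/4)) + (-7)·(65/4−(23/2))) = ½·(1599/16 + 291/2 − 133/4) = 3395/32, so the P-coordinate is (3395/32)/(679/8) = 5/4.
[PSR] = ½·((5/2)·(65/4−(-8)) + (41/8)·(-8−(15/2)) + (-7)·(15/2−(65/4))) = ½·(485/8 − 1271/16 + 245/4) = 679/32, so the Q-coordinate is 1/4.
[PQS] = ½·((5/2)·(23/2−(65/4)) + (-6)·(65/4−(15/2)) + (41/8)·(15/2−(23/2))) = ½·(-95/8 − 105/2 − 41/2) = -679/16, so the R-coordinate is -1/2.
Check: 5/4 + 1/4 − 1/2 = 1.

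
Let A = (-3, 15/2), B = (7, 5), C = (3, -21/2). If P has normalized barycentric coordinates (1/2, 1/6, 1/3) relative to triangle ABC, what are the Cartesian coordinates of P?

P = (1/2)·A + (1/6)·B + (1/3)·C.
x-coordinate: (1/2)·(-3) + (1/6)·7 + (1/3)·3 = 2/3.
y-coordinate: (1/2)·(15/2) + (1/6)·5 + (1/3)·(-21/2) = 13/12.

(2/3, 13/12)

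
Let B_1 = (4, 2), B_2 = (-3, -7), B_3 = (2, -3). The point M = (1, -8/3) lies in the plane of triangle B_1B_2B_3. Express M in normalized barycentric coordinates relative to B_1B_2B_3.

(1/3, 1/3, 1/3)

Signed area of the reference triangle: [B_1B_2B_3] = ½·(4·(-7−(-3)) + (-3)·(-3−2) + 2·(2−(-7))) = ½·(-16 + 15 + 18) = 17/2.
[MB_2B_3] = ½·(1·(-7−(-3)) + (-3)·(-3−(-8/3)) + 2·(-8/3−(-7))) = ½·(-4 + 1 + 26/3) = 17/6, so the B_1-coordinate is (17/6)/(17/2) = 1/3.
[B_1MB_3] = ½·(4·(-8/3−(-3)) + 1·(-3−2) + 2·(2−(-8/3))) = ½·(4/3 − 5 + 28/3) = 17/6, so the B_2-coordinate is 1/3.
[B_1B_2M] = ½·(4·(-7−(-8/3)) + (-3)·(-8/3−2) + 1·(2−(-7))) = ½·(-52/3 + 14 + 9) = 17/6, so the B_3-coordinate is 1/3.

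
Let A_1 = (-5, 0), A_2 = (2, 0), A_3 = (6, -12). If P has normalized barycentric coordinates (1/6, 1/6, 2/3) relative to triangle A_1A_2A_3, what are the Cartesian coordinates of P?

P = (1/6)·A_1 + (1/6)·A_2 + (2/3)·A_3.
x-coordinate: (1/6)·(-5) + (1/6)·2 + (2/3)·6 = 7/2.
y-coordinate: (1/6)·0 + (1/6)·0 + (2/3)·(-12) = -8.

(7/2, -8)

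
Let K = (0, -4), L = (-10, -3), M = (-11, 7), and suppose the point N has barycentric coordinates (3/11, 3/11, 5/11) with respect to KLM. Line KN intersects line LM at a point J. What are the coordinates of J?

Line KN meets LM where the K-coordinate vanishes; zeroing N's K-weight and renormalizing leaves L, M-weights 3/11 : 5/11 → (3/8, 5/8).
So J = (3/8)·L + (5/8)·M = (-85/8, 13/4).

(-85/8, 13/4)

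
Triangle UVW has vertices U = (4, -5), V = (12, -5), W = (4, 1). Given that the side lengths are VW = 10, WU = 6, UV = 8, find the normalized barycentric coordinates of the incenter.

(5/12, 1/4, 1/3)

The incenter has barycentric coordinates proportional to the opposite side lengths: (10 : 6 : 8).
Normalizing by 10+6+8 = 24 gives (5/12, 1/4, 1/3).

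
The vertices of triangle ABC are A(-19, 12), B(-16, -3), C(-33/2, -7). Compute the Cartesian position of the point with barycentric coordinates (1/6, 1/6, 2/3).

(-101/6, -19/6)

P = (1/6)·A + (1/6)·B + (2/3)·C.
x-coordinate: (1/6)·(-19) + (1/6)·(-16) + (2/3)·(-33/2) = -101/6.
y-coordinate: (1/6)·12 + (1/6)·(-3) + (2/3)·(-7) = -19/6.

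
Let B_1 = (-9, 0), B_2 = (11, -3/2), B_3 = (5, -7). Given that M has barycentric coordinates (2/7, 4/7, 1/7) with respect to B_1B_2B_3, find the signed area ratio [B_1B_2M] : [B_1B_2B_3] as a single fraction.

1/7

The signed ratio [B_1B_2M]/[B_1B_2B_3] equals the barycentric coordinate of M at vertex B_3, which is 1/7.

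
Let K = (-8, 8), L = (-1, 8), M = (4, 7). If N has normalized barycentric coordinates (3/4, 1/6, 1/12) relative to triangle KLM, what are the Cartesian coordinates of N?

(-35/6, 95/12)

N = (3/4)·K + (1/6)·L + (1/12)·M.
x-coordinate: (3/4)·(-8) + (1/6)·(-1) + (1/12)·4 = -35/6.
y-coordinate: (3/4)·8 + (1/6)·8 + (1/12)·7 = 95/12.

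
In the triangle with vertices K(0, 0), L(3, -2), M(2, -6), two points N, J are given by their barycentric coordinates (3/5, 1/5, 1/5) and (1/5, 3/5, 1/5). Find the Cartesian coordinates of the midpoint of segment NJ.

(8/5, -2)

Barycentric coordinates of the midpoint are the average: (2/5, 2/5, 1/5).
Converting: (2/5)·K + (2/5)·L + (1/5)·M = (8/5, -2).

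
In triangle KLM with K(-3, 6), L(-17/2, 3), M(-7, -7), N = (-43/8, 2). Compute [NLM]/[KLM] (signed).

1/2

[KLM] = ½·((-3)·(3−(-7)) + (-17/2)·(-7−6) + (-7)·(6−3)) = ½·(-30 + 221/2 − 21) = 119/4.
[NLM] = ½·((-43/8)·(3−(-7)) + (-17/2)·(-7−2) + (-7)·(2−3)) = ½·(-215/4 + 153/2 + 7) = 119/8, so the ratio is (119/8)/(119/4) = 1/2.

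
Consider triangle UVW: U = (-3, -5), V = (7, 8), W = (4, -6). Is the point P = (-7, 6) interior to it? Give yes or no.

Barycentric coordinates of P: (190/101, 73/101, -162/101).
The three coordinates are positive, positive, negative; a point is interior exactly when all three are positive.

no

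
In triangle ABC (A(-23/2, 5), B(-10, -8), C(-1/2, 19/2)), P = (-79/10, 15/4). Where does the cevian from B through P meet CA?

(-59/8, 107/16)

Barycentric coordinates of P with respect to ABC: (1/2, 1/5, 3/10).
On side CA the B-coordinate is zero; dropping P's B-weight 1/5 and renormalizing the remaining 3/10 : 1/2 gives weights 3/8, 5/8 on C, A.
Q = (3/8)·(-1/2, 19/2) + (5/8)·(-23/2, 5) = (-59/8, 107/16).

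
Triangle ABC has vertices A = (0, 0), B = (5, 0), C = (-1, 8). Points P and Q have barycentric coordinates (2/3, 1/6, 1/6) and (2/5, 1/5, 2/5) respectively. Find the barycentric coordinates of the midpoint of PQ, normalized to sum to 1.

(8/15, 11/60, 17/60)

Since both coordinate triples sum to 1, the midpoint's barycentrics are the componentwise average.
(2/3+2/5)/2 = 8/15; similarly 11/60 and 17/60.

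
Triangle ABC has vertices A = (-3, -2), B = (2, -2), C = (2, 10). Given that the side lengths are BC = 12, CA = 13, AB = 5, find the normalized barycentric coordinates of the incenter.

(2/5, 13/30, 1/6)

The incenter has barycentric coordinates proportional to the opposite side lengths: (12 : 13 : 5).
Normalizing by 12+13+5 = 30 gives (2/5, 13/30, 1/6).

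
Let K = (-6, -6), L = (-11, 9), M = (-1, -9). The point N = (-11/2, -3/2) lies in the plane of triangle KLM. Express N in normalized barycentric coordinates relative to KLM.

Signed area of the reference triangle: [KLM] = ½·((-6)·(9−(-9)) + (-11)·(-9−(-6)) + (-1)·(-6−9)) = ½·(-108 + 33 + 15) = -30.
[NLM] = ½·((-11/2)·(9−(-9)) + (-11)·(-9−(-3/2)) + (-1)·(-3/2−9)) = ½·(-99 + 165/2 + 21/2) = -3, so the K-coordinate is (-3)/(-30) = 1/10.
[KNM] = ½·((-6)·(-3/2−(-9)) + (-11/2)·(-9−(-6)) + (-1)·(-6−(-3/2))) = ½·(-45 + 33/2 + 9/2) = -12, so the L-coordinate is 2/5.
[KLN] = ½·((-6)·(9−(-3/2)) + (-11)·(-3/2−(-6)) + (-11/2)·(-6−9)) = ½·(-63 − 99/2 + 165/2) = -15, so the M-coordinate is 1/2.
Check: 1/10 + 2/5 + 1/2 = 1.

(1/10, 2/5, 1/2)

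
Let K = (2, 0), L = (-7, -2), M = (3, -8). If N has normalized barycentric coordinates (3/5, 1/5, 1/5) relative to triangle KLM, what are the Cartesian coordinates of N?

(2/5, -2)

N = (3/5)·K + (1/5)·L + (1/5)·M.
x-coordinate: (3/5)·2 + (1/5)·(-7) + (1/5)·3 = 2/5.
y-coordinate: (3/5)·0 + (1/5)·(-2) + (1/5)·(-8) = -2.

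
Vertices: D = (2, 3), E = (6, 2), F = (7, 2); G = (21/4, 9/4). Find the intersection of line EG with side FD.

(9/2, 5/2)

Barycentric coordinates of G with respect to DEF: (1/4, 1/2, 1/4).
On side FD the E-coordinate is zero; dropping G's E-weight 1/2 and renormalizing the remaining 1/4 : 1/4 gives weights 1/2, 1/2 on F, D.
H = (1/2)·(7, 2) + (1/2)·(2, 3) = (9/2, 5/2).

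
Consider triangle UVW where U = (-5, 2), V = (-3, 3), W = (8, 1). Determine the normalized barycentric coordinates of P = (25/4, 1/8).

(7/8, -7/8, 1)

Signed area of the reference triangle: [UVW] = ½·((-5)·(3−1) + (-3)·(1−2) + 8·(2−3)) = ½·(-10 + 3 − 8) = -15/2.
[PVW] = ½·((25/4)·(3−1) + (-3)·(1−(1/8)) + 8·(1/8−3)) = ½·(25/2 − 21/8 − 23) = -105/16, so the U-coordinate is (-105/16)/(-15/2) = 7/8.
[UPW] = ½·((-5)·(1/8−1) + (25/4)·(1−2) + 8·(2−(1/8))) = ½·(35/8 − 25/4 + 15) = 105/16, so the V-coordinate is -7/8.
[UVP] = ½·((-5)·(3−(1/8)) + (-3)·(1/8−2) + (25/4)·(2−3)) = ½·(-115/8 + 45/8 − 25/4) = -15/2, so the W-coordinate is 1.
Check: 7/8 − 7/8 + 1 = 1.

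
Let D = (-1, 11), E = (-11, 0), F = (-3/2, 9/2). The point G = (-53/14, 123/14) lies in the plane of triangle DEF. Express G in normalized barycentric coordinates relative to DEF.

(6/7, 2/7, -1/7)

Signed area of the reference triangle: [DEF] = ½·((-1)·(0−(9/2)) + (-11)·(9/2−11) + (-3/2)·(11−0)) = ½·(9/2 + 143/2 − 33/2) = 119/4.
[GEF] = ½·((-53/14)·(0−(9/2)) + (-11)·(9/2−(123/14)) + (-3/2)·(123/14−0)) = ½·(477/28 + 330/7 − 369/28) = 51/2, so the D-coordinate is (51/2)/(119/4) = 6/7.
[DGF] = ½·((-1)·(123/14−(9/2)) + (-53/14)·(9/2−11) + (-3/2)·(11−(123/14))) = ½·(-30/7 + 689/28 − 93/28) = 17/2, so the E-coordinate is 2/7.
[DEG] = ½·((-1)·(0−(123/14)) + (-11)·(123/14−11) + (-53/14)·(11−0)) = ½·(123/14 + 341/14 − 583/14) = -17/4, so the F-coordinate is -1/7.
Check: 6/7 + 2/7 − 1/7 = 1.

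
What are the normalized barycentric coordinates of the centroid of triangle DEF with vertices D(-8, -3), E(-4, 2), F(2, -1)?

The centroid is the average of the vertices, so each weight is 1/3.

(1/3, 1/3, 1/3)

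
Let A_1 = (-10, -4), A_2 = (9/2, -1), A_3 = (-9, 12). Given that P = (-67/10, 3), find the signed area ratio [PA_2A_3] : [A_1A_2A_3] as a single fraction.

[A_1A_2A_3] = ½·((-10)·(-1−12) + (9/2)·(12−(-4)) + (-9)·(-4−(-1))) = ½·(130 + 72 + 27) = 229/2.
[PA_2A_3] = ½·((-67/10)·(-1−12) + (9/2)·(12−3) + (-9)·(3−(-1))) = ½·(871/10 + 81/2 − 36) = 229/5, so the ratio is (229/5)/(229/2) = 2/5.

2/5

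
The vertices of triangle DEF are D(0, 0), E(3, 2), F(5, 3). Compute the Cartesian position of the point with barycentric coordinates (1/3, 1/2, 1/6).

G = (1/3)·D + (1/2)·E + (1/6)·F.
x-coordinate: (1/3)·0 + (1/2)·3 + (1/6)·5 = 7/3.
y-coordinate: (1/3)·0 + (1/2)·2 + (1/6)·3 = 3/2.

(7/3, 3/2)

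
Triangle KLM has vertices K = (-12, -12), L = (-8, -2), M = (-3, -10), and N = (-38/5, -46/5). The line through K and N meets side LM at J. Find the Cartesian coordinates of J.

Barycentric coordinates of N with respect to KLM: (2/5, 1/5, 2/5).
On side LM the K-coordinate is zero; dropping N's K-weight 2/5 and renormalizing the remaining 1/5 : 2/5 gives weights 1/3, 2/3 on L, M.
J = (1/3)·(-8, -2) + (2/3)·(-3, -10) = (-14/3, -22/3).

(-14/3, -22/3)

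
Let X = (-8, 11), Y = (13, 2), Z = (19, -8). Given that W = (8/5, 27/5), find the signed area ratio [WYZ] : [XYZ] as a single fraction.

3/5

[XYZ] = ½·((-8)·(2−(-8)) + 13·(-8−11) + 19·(11−2)) = ½·(-80 − 247 + 171) = -78.
[WYZ] = ½·((8/5)·(2−(-8)) + 13·(-8−(27/5)) + 19·(27/5−2)) = ½·(16 − 871/5 + 323/5) = -234/5, so the ratio is (-234/5)/(-78) = 3/5.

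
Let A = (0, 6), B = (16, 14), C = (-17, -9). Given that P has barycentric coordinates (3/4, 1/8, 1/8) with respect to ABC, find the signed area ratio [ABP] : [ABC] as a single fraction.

1/8

The signed ratio [ABP]/[ABC] equals the barycentric coordinate of P at vertex C, which is 1/8.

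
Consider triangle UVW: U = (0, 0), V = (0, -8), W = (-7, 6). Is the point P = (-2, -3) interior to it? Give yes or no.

Barycentric coordinates of P: (1/8, 33/56, 2/7).
The three coordinates are positive, positive, positive; a point is interior exactly when all three are positive.

yes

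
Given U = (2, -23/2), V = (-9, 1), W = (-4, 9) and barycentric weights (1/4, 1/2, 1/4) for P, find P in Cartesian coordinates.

(-5, -1/8)

P = (1/4)·U + (1/2)·V + (1/4)·W.
x-coordinate: (1/4)·2 + (1/2)·(-9) + (1/4)·(-4) = -5.
y-coordinate: (1/4)·(-23/2) + (1/2)·1 + (1/4)·9 = -1/8.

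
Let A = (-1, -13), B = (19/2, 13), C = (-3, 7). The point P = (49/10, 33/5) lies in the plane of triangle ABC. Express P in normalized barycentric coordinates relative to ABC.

(1/5, 3/5, 1/5)

Signed area of the reference triangle: [ABC] = ½·((-1)·(13−7) + (19/2)·(7−(-13)) + (-3)·(-13−13)) = ½·(-6 + 190 + 78) = 131.
[PBC] = ½·((49/10)·(13−7) + (19/2)·(7−(33/5)) + (-3)·(33/5−13)) = ½·(147/5 + 19/5 + 96/5) = 131/5, so the A-coordinate is (131/5)/131 = 1/5.
[APC] = ½·((-1)·(33/5−7) + (49/10)·(7−(-13)) + (-3)·(-13−(33/5))) = ½·(2/5 + 98 + 294/5) = 393/5, so the B-coordinate is 3/5.
[ABP] = ½·((-1)·(13−(33/5)) + (19/2)·(33/5−(-13)) + (49/10)·(-13−13)) = ½·(-32/5 + 931/5 − 637/5) = 131/5, so the C-coordinate is 1/5.
Check: 1/5 + 3/5 + 1/5 = 1.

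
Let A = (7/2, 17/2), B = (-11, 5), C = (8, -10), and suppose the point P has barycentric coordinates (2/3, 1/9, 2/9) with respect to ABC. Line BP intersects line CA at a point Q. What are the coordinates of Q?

Line BP meets CA where the B-coordinate vanishes; zeroing P's B-weight and renormalizing leaves C, A-weights 2/9 : 2/3 → (1/4, 3/4).
So Q = (1/4)·C + (3/4)·A = (37/8, 31/8).

(37/8, 31/8)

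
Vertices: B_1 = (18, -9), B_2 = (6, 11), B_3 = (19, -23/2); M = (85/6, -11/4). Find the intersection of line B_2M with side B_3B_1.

Barycentric coordinates of M with respect to B_1B_2B_3: (1/2, 1/3, 1/6).
On side B_3B_1 the B_2-coordinate is zero; dropping M's B_2-weight 1/3 and renormalizing the remaining 1/6 : 1/2 gives weights 1/4, 3/4 on B_3, B_1.
N = (1/4)·(19, -23/2) + (3/4)·(18, -9) = (73/4, -77/8).

(73/4, -77/8)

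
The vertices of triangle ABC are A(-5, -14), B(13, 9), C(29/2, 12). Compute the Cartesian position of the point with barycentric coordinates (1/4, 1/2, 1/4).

P = (1/4)·A + (1/2)·B + (1/4)·C.
x-coordinate: (1/4)·(-5) + (1/2)·13 + (1/4)·(29/2) = 71/8.
y-coordinate: (1/4)·(-14) + (1/2)·9 + (1/4)·12 = 4.

(71/8, 4)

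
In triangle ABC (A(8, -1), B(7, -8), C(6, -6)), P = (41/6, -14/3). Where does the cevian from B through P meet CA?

(34/5, -4)

Barycentric coordinates of P with respect to ABC: (1/3, 1/6, 1/2).
On side CA the B-coordinate is zero; dropping P's B-weight 1/6 and renormalizing the remaining 1/2 : 1/3 gives weights 3/5, 2/5 on C, A.
Q = (3/5)·(6, -6) + (2/5)·(8, -1) = (34/5, -4).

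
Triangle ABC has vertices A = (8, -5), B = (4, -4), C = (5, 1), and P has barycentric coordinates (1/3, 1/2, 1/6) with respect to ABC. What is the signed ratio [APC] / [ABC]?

The signed ratio [APC]/[ABC] equals the barycentric coordinate of P at vertex B, which is 1/2.

1/2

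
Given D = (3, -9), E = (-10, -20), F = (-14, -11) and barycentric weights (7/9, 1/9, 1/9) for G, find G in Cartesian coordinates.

(-1/3, -94/9)

G = (7/9)·D + (1/9)·E + (1/9)·F.
x-coordinate: (7/9)·3 + (1/9)·(-10) + (1/9)·(-14) = -1/3.
y-coordinate: (7/9)·(-9) + (1/9)·(-20) + (1/9)·(-11) = -94/9.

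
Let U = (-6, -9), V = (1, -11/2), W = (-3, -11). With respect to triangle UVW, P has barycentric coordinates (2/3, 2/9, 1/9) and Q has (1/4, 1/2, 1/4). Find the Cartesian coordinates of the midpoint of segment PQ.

Barycentric coordinates of the midpoint are the average: (11/24, 13/36, 13/72).
Converting: (11/24)·U + (13/36)·V + (13/72)·W = (-211/72, -583/72).

(-211/72, -583/72)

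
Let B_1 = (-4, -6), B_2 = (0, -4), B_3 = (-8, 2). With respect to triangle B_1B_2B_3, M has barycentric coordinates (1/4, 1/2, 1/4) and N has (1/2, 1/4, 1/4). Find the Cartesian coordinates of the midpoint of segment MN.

Barycentric coordinates of the midpoint are the average: (3/8, 3/8, 1/4).
Converting: (3/8)·B_1 + (3/8)·B_2 + (1/4)·B_3 = (-7/2, -13/4).

(-7/2, -13/4)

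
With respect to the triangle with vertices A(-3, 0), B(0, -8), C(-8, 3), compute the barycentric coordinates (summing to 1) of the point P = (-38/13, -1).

(10/13, 2/13, 1/13)

Signed area of the reference triangle: [ABC] = ½·((-3)·(-8−3) + 0·(3−0) + (-8)·(0−(-8))) = ½·(33 + 0 − 64) = -31/2.
[PBC] = ½·((-38/13)·(-8−3) + 0·(3−(-1)) + (-8)·(-1−(-8))) = ½·(418/13 + 0 − 56) = -155/13, so the A-coordinate is (-155/13)/(-31/2) = 10/13.
[APC] = ½·((-3)·(-1−3) + (-38/13)·(3−0) + (-8)·(0−(-1))) = ½·(12 − 114/13 − 8) = -31/13, so the B-coordinate is 2/13.
[ABP] = ½·((-3)·(-8−(-1)) + 0·(-1−0) + (-38/13)·(0−(-8))) = ½·(21 + 0 − 304/13) = -31/26, so the C-coordinate is 1/13.
Check: 10/13 + 2/13 + 1/13 = 1.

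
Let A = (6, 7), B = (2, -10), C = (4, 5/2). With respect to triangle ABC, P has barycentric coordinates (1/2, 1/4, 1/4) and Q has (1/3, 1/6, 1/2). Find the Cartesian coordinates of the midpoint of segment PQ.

Barycentric coordinates of the midpoint are the average: (5/12, 5/24, 3/8).
Converting: (5/12)·A + (5/24)·B + (3/8)·C = (53/12, 85/48).

(53/12, 85/48)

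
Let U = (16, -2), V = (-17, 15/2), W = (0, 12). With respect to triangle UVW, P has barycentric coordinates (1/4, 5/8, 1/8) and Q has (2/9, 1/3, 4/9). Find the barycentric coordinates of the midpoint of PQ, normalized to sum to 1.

Since both coordinate triples sum to 1, the midpoint's barycentrics are the componentwise average.
(1/4+2/9)/2 = 17/72; similarly 23/48 and 41/144.

(17/72, 23/48, 41/144)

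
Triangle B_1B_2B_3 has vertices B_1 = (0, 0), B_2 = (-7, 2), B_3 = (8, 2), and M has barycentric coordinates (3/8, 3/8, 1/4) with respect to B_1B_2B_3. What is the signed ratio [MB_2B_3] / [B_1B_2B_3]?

3/8

The signed ratio [MB_2B_3]/[B_1B_2B_3] equals the barycentric coordinate of M at vertex B_1, which is 3/8.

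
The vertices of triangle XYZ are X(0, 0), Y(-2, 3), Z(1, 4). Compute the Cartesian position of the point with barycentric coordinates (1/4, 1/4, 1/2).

W = (1/4)·X + (1/4)·Y + (1/2)·Z.
x-coordinate: (1/4)·0 + (1/4)·(-2) + (1/2)·1 = 0.
y-coordinate: (1/4)·0 + (1/4)·3 + (1/2)·4 = 11/4.

(0, 11/4)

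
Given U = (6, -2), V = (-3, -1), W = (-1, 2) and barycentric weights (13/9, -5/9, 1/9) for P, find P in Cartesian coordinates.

P = (13/9)·U + (-5/9)·V + (1/9)·W.
x-coordinate: (13/9)·6 + (-5/9)·(-3) + (1/9)·(-1) = 92/9.
y-coordinate: (13/9)·(-2) + (-5/9)·(-1) + (1/9)·2 = -19/9.

(92/9, -19/9)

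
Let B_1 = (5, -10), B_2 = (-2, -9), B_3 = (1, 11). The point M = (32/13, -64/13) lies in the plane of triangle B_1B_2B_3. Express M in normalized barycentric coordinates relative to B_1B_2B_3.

Signed area of the reference triangle: [B_1B_2B_3] = ½·(5·(-9−11) + (-2)·(11−(-10)) + 1·(-10−(-9))) = ½·(-100 − 42 − 1) = -143/2.
[MB_2B_3] = ½·((32/13)·(-9−11) + (-2)·(11−(-64/13)) + 1·(-64/13−(-9))) = ½·(-640/13 − 414/13 + 53/13) = -77/2, so the B_1-coordinate is (-77/2)/(-143/2) = 7/13.
[B_1MB_3] = ½·(5·(-64/13−11) + (32/13)·(11−(-10)) + 1·(-10−(-64/13))) = ½·(-1035/13 + 672/13 − 66/13) = -33/2, so the B_2-coordinate is 3/13.
[B_1B_2M] = ½·(5·(-9−(-64/13)) + (-2)·(-64/13−(-10)) + (32/13)·(-10−(-9))) = ½·(-265/13 − 132/13 − 32/13) = -33/2, so the B_3-coordinate is 3/13.
Check: 7/13 + 3/13 + 3/13 = 1.

(7/13, 3/13, 3/13)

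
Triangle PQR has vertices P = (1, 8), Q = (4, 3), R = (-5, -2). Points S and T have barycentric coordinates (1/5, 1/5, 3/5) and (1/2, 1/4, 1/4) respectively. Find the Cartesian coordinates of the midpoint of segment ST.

(-7/8, 21/8)

Barycentric coordinates of the midpoint are the average: (7/20, 9/40, 17/40).
Converting: (7/20)·P + (9/40)·Q + (17/40)·R = (-7/8, 21/8).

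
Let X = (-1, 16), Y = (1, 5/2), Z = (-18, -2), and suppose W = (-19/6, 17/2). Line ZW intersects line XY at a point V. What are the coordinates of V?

Barycentric coordinates of W with respect to XYZ: (1/2, 1/3, 1/6).
On side XY the Z-coordinate is zero; dropping W's Z-weight 1/6 and renormalizing the remaining 1/2 : 1/3 gives weights 3/5, 2/5 on X, Y.
V = (3/5)·(-1, 16) + (2/5)·(1, 5/2) = (-1/5, 53/5).

(-1/5, 53/5)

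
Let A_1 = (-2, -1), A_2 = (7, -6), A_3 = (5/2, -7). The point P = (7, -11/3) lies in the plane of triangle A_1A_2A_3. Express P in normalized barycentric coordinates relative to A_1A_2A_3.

(1/3, 4/3, -2/3)

Signed area of the reference triangle: [A_1A_2A_3] = ½·((-2)·(-6−(-7)) + 7·(-7−(-1)) + (5/2)·(-1−(-6))) = ½·(-2 − 42 + 25/2) = -63/4.
[PA_2A_3] = ½·(7·(-6−(-7)) + 7·(-7−(-11/3)) + (5/2)·(-11/3−(-6))) = ½·(7 − 70/3 + 35/6) = -21/4, so the A_1-coordinate is (-21/4)/(-63/4) = 1/3.
[A_1PA_3] = ½·((-2)·(-11/3−(-7)) + 7·(-7−(-1)) + (5/2)·(-1−(-11/3))) = ½·(-20/3 − 42 + 20/3) = -21, so the A_2-coordinate is 4/3.
[A_1A_2P] = ½·((-2)·(-6−(-11/3)) + 7·(-11/3−(-1)) + 7·(-1−(-6))) = ½·(14/3 − 56/3 + 35) = 21/2, so the A_3-coordinate is -2/3.
Check: 1/3 + 4/3 − 2/3 = 1.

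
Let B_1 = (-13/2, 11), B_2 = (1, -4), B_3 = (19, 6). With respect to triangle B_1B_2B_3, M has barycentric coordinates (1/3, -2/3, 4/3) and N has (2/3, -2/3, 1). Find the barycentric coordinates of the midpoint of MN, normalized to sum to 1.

(1/2, -2/3, 7/6)

Since both coordinate triples sum to 1, the midpoint's barycentrics are the componentwise average.
(1/3+2/3)/2 = 1/2; similarly -2/3 and 7/6.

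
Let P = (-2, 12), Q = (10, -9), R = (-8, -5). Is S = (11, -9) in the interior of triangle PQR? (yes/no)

no

Barycentric coordinates of S: (2/165, 347/330, -7/110).
The three coordinates are positive, positive, negative; a point is interior exactly when all three are positive.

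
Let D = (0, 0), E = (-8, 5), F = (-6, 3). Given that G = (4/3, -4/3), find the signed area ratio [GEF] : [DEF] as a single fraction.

[DEF] = ½·(0·(5−3) + (-8)·(3−0) + (-6)·(0−5)) = ½·(0 − 24 + 30) = 3.
[GEF] = ½·((4/3)·(5−3) + (-8)·(3−(-4/3)) + (-6)·(-4/3−5)) = ½·(8/3 − 104/3 + 38) = 3, so the ratio is 3/3 = 1.

1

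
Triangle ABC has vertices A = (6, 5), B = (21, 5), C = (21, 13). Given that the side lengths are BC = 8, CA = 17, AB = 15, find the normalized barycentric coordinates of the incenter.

(1/5, 17/40, 3/8)

The incenter has barycentric coordinates proportional to the opposite side lengths: (8 : 17 : 15).
Normalizing by 8+17+15 = 40 gives (1/5, 17/40, 3/8).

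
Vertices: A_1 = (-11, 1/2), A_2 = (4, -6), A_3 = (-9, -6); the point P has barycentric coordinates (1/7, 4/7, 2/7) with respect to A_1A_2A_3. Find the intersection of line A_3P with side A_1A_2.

(1, -47/10)

Line A_3P meets A_1A_2 where the A_3-coordinate vanishes; zeroing P's A_3-weight and renormalizing leaves A_1, A_2-weights 1/7 : 4/7 → (1/5, 4/5).
So Q = (1/5)·A_1 + (4/5)·A_2 = (1, -47/10).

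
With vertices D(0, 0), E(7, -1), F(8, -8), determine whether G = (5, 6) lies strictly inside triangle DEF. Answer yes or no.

Barycentric coordinates of G: (7/48, 11/6, -47/48).
The three coordinates are positive, positive, negative; a point is interior exactly when all three are positive.

no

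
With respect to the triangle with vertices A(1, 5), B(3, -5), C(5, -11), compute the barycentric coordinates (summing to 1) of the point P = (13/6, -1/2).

Signed area of the reference triangle: [ABC] = ½·(1·(-5−(-11)) + 3·(-11−5) + 5·(5−(-5))) = ½·(6 − 48 + 50) = 4.
[PBC] = ½·((13/6)·(-5−(-11)) + 3·(-11−(-1/2)) + 5·(-1/2−(-5))) = ½·(13 − 63/2 + 45/2) = 2, so the A-coordinate is 2/4 = 1/2.
[APC] = ½·(1·(-1/2−(-11)) + (13/6)·(-11−5) + 5·(5−(-1/2))) = ½·(21/2 − 104/3 + 55/2) = 5/3, so the B-coordinate is 5/12.
[ABP] = ½·(1·(-5−(-1/2)) + 3·(-1/2−5) + (13/6)·(5−(-5))) = ½·(-9/2 − 33/2 + 65/3) = 1/3, so the C-coordinate is 1/12.
Check: 1/2 + 5/12 + 1/12 = 1.

(1/2, 5/12, 1/12)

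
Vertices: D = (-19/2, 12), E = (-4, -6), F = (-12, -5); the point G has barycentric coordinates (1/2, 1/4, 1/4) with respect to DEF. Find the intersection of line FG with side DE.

(-23/3, 6)

Line FG meets DE where the F-coordinate vanishes; zeroing G's F-weight and renormalizing leaves D, E-weights 1/2 : 1/4 → (2/3, 1/3).
So H = (2/3)·D + (1/3)·E = (-23/3, 6).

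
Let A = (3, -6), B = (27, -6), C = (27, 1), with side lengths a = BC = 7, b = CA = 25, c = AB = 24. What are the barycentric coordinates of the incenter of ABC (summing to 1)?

The incenter has barycentric coordinates proportional to the opposite side lengths: (7 : 25 : 24).
Normalizing by 7+25+24 = 56 gives (1/8, 25/56, 3/7).

(1/8, 25/56, 3/7)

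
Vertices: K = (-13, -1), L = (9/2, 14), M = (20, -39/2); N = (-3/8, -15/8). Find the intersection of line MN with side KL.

Barycentric coordinates of N with respect to KLM: (1/2, 1/4, 1/4).
On side KL the M-coordinate is zero; dropping N's M-weight 1/4 and renormalizing the remaining 1/2 : 1/4 gives weights 2/3, 1/3 on K, L.
J = (2/3)·(-13, -1) + (1/3)·(9/2, 14) = (-43/6, 4).

(-43/6, 4)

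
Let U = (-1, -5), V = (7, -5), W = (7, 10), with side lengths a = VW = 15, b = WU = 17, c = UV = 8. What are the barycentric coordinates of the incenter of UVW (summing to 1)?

(3/8, 17/40, 1/5)

The incenter has barycentric coordinates proportional to the opposite side lengths: (15 : 17 : 8).
Normalizing by 15+17+8 = 40 gives (3/8, 17/40, 1/5).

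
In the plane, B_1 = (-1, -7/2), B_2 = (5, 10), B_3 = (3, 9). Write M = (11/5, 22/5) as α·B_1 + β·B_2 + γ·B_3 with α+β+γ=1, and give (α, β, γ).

(2/5, 2/5, 1/5)

Signed area of the reference triangle: [B_1B_2B_3] = ½·((-1)·(10−9) + 5·(9−(-7/2)) + 3·(-7/2−10)) = ½·(-1 + 125/2 − 81/2) = 21/2.
[MB_2B_3] = ½·((11/5)·(10−9) + 5·(9−(22/5)) + 3·(22/5−10)) = ½·(11/5 + 23 − 84/5) = 21/5, so the B_1-coordinate is (21/5)/(21/2) = 2/5.
[B_1MB_3] = ½·((-1)·(22/5−9) + (11/5)·(9−(-7/2)) + 3·(-7/2−(22/5))) = ½·(23/5 + 55/2 − 237/10) = 21/5, so the B_2-coordinate is 2/5.
[B_1B_2M] = ½·((-1)·(10−(22/5)) + 5·(22/5−(-7/2)) + (11/5)·(-7/2−10)) = ½·(-28/5 + 79/2 − 297/10) = 21/10, so the B_3-coordinate is 1/5.
Check: 2/5 + 2/5 + 1/5 = 1.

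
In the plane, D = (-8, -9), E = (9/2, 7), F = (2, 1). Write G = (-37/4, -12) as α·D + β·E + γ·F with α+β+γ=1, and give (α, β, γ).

(1, -1/2, 1/2)

Signed area of the reference triangle: [DEF] = ½·((-8)·(7−1) + (9/2)·(1−(-9)) + 2·(-9−7)) = ½·(-48 + 45 − 32) = -35/2.
[GEF] = ½·((-37/4)·(7−1) + (9/2)·(1−(-12)) + 2·(-12−7)) = ½·(-111/2 + 117/2 − 38) = -35/2, so the D-coordinate is (-35/2)/(-35/2) = 1.
[DGF] = ½·((-8)·(-12−1) + (-37/4)·(1−(-9)) + 2·(-9−(-12))) = ½·(104 − 185/2 + 6) = 35/4, so the E-coordinate is -1/2.
[DEG] = ½·((-8)·(7−(-12)) + (9/2)·(-12−(-9)) + (-37/4)·(-9−7)) = ½·(-152 − 27/2 + 148) = -35/4, so the F-coordinate is 1/2.
Check: 1 − 1/2 + 1/2 = 1.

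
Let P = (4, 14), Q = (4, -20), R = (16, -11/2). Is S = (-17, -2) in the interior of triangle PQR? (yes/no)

no

Barycentric coordinates of S: (347/272, 401/272, -7/4).
The three coordinates are positive, positive, negative; a point is interior exactly when all three are positive.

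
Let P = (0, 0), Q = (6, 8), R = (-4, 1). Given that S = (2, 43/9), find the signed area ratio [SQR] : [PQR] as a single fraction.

1/9

[PQR] = ½·(0·(8−1) + 6·(1−0) + (-4)·(0−8)) = ½·(0 + 6 + 32) = 19.
[SQR] = ½·(2·(8−1) + 6·(1−(43/9)) + (-4)·(43/9−8)) = ½·(14 − 68/3 + 116/9) = 19/9, so the ratio is (19/9)/19 = 1/9.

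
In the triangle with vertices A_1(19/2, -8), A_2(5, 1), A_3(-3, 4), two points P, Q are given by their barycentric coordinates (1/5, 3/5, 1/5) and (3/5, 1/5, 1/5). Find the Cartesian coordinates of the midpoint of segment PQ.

(26/5, -2)

Barycentric coordinates of the midpoint are the average: (2/5, 2/5, 1/5).
Converting: (2/5)·A_1 + (2/5)·A_2 + (1/5)·A_3 = (26/5, -2).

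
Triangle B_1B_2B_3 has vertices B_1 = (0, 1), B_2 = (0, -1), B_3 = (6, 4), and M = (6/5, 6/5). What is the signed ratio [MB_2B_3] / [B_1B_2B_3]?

[B_1B_2B_3] = ½·(0·(-1−4) + 0·(4−1) + 6·(1−(-1))) = ½·(0 + 0 + 12) = 6.
[MB_2B_3] = ½·((6/5)·(-1−4) + 0·(4−(6/5)) + 6·(6/5−(-1))) = ½·(-6 + 0 + 66/5) = 18/5, so the ratio is (18/5)/6 = 3/5.

3/5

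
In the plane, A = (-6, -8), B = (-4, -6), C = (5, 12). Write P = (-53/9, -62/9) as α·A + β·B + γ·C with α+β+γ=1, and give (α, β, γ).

(13/9, -5/9, 1/9)

Signed area of the reference triangle: [ABC] = ½·((-6)·(-6−12) + (-4)·(12−(-8)) + 5·(-8−(-6))) = ½·(108 − 80 − 10) = 9.
[PBC] = ½·((-53/9)·(-6−12) + (-4)·(12−(-62/9)) + 5·(-62/9−(-6))) = ½·(106 − 680/9 − 40/9) = 13, so the A-coordinate is 13/9 = 13/9.
[APC] = ½·((-6)·(-62/9−12) + (-53/9)·(12−(-8)) + 5·(-8−(-62/9))) = ½·(340/3 − 1060/9 − 50/9) = -5, so the B-coordinate is -5/9.
[ABP] = ½·((-6)·(-6−(-62/9)) + (-4)·(-62/9−(-8)) + (-53/9)·(-8−(-6))) = ½·(-16/3 − 40/9 + 106/9) = 1, so the C-coordinate is 1/9.
Check: 13/9 − 5/9 + 1/9 = 1.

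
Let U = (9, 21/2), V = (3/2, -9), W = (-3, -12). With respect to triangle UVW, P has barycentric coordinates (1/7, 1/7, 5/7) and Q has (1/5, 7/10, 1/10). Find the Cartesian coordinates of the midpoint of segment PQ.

(267/280, -963/140)

Barycentric coordinates of the midpoint are the average: (6/35, 59/140, 57/140).
Converting: (6/35)·U + (59/140)·V + (57/140)·W = (267/280, -963/140).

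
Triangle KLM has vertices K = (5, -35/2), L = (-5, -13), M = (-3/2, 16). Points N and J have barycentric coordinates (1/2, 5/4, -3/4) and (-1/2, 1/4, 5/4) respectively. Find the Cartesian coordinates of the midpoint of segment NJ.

Barycentric coordinates of the midpoint are the average: (0, 3/4, 1/4).
Converting: 0·K + (3/4)·L + (1/4)·M = (-33/8, -23/4).

(-33/8, -23/4)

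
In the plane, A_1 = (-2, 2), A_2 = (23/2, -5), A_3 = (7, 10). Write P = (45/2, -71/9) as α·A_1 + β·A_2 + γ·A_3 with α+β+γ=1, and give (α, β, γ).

(-8/9, 5/3, 2/9)

Signed area of the reference triangle: [A_1A_2A_3] = ½·((-2)·(-5−10) + (23/2)·(10−2) + 7·(2−(-5))) = ½·(30 + 92 + 49) = 171/2.
[PA_2A_3] = ½·((45/2)·(-5−10) + (23/2)·(10−(-71/9)) + 7·(-71/9−(-5))) = ½·(-675/2 + 3703/18 − 182/9) = -76, so the A_1-coordinate is (-76)/(171/2) = -8/9.
[A_1PA_3] = ½·((-2)·(-71/9−10) + (45/2)·(10−2) + 7·(2−(-71/9))) = ½·(322/9 + 180 + 623/9) = 285/2, so the A_2-coordinate is 5/3.
[A_1A_2P] = ½·((-2)·(-5−(-71/9)) + (23/2)·(-71/9−2) + (45/2)·(2−(-5))) = ½·(-52/9 − 2047/18 + 315/2) = 19, so the A_3-coordinate is 2/9.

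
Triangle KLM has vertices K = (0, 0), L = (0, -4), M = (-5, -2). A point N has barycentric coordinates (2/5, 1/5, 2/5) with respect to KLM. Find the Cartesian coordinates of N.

(-2, -8/5)

N = (2/5)·K + (1/5)·L + (2/5)·M.
x-coordinate: (2/5)·0 + (1/5)·0 + (2/5)·(-5) = -2.
y-coordinate: (2/5)·0 + (1/5)·(-4) + (2/5)·(-2) = -8/5.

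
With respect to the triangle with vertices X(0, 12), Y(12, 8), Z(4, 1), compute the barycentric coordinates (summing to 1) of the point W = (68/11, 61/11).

(2/11, 4/11, 5/11)

Signed area of the reference triangle: [XYZ] = ½·(0·(8−1) + 12·(1−12) + 4·(12−8)) = ½·(0 − 132 + 16) = -58.
[WYZ] = ½·((68/11)·(8−1) + 12·(1−(61/11)) + 4·(61/11−8)) = ½·(476/11 − 600/11 − 108/11) = -116/11, so the X-coordinate is (-116/11)/(-58) = 2/11.
[XWZ] = ½·(0·(61/11−1) + (68/11)·(1−12) + 4·(12−(61/11))) = ½·(0 − 68 + 284/11) = -232/11, so the Y-coordinate is 4/11.
[XYW] = ½·(0·(8−(61/11)) + 12·(61/11−12) + (68/11)·(12−8)) = ½·(0 − 852/11 + 272/11) = -290/11, so the Z-coordinate is 5/11.
Check: 2/11 + 4/11 + 5/11 = 1.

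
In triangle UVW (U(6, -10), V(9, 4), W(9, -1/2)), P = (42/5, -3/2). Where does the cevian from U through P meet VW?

(9, 5/8)

Barycentric coordinates of P with respect to UVW: (1/5, 1/5, 3/5).
On side VW the U-coordinate is zero; dropping P's U-weight 1/5 and renormalizing the remaining 1/5 : 3/5 gives weights 1/4, 3/4 on V, W.
Q = (1/4)·(9, 4) + (3/4)·(9, -1/2) = (9, 5/8).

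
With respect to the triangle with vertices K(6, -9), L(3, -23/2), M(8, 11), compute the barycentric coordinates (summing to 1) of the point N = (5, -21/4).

(1/4, 1/2, 1/4)

Signed area of the reference triangle: [KLM] = ½·(6·(-23/2−11) + 3·(11−(-9)) + 8·(-9−(-23/2))) = ½·(-135 + 60 + 20) = -55/2.
[NLM] = ½·(5·(-23/2−11) + 3·(11−(-21/4)) + 8·(-21/4−(-23/2))) = ½·(-225/2 + 195/4 + 50) = -55/8, so the K-coordinate is (-55/8)/(-55/2) = 1/4.
[KNM] = ½·(6·(-21/4−11) + 5·(11−(-9)) + 8·(-9−(-21/4))) = ½·(-195/2 + 100 − 30) = -55/4, so the L-coordinate is 1/2.
[KLN] = ½·(6·(-23/2−(-21/4)) + 3·(-21/4−(-9)) + 5·(-9−(-23/2))) = ½·(-75/2 + 45/4 + 25/2) = -55/8, so the M-coordinate is 1/4.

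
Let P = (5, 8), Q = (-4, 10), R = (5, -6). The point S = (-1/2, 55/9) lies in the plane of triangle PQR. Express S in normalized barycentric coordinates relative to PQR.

Signed area of the reference triangle: [PQR] = ½·(5·(10−(-6)) + (-4)·(-6−8) + 5·(8−10)) = ½·(80 + 56 − 10) = 63.
[SQR] = ½·((-1/2)·(10−(-6)) + (-4)·(-6−(55/9)) + 5·(55/9−10)) = ½·(-8 + 436/9 − 175/9) = 21/2, so the P-coordinate is (21/2)/63 = 1/6.
[PSR] = ½·(5·(55/9−(-6)) + (-1/2)·(-6−8) + 5·(8−(55/9))) = ½·(545/9 + 7 + 85/9) = 77/2, so the Q-coordinate is 11/18.
[PQS] = ½·(5·(10−(55/9)) + (-4)·(55/9−8) + (-1/2)·(8−10)) = ½·(175/9 + 68/9 + 1) = 14, so the R-coordinate is 2/9.
Check: 1/6 + 11/18 + 2/9 = 1.

(1/6, 11/18, 2/9)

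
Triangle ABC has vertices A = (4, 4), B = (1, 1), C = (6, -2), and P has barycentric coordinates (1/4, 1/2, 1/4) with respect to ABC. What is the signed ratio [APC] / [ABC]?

1/2

The signed ratio [APC]/[ABC] equals the barycentric coordinate of P at vertex B, which is 1/2.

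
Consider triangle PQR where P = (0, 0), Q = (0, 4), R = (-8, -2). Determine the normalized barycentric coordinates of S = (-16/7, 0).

(4/7, 1/7, 2/7)

Signed area of the reference triangle: [PQR] = ½·(0·(4−(-2)) + 0·(-2−0) + (-8)·(0−4)) = ½·(0 + 0 + 32) = 16.
[SQR] = ½·((-16/7)·(4−(-2)) + 0·(-2−0) + (-8)·(0−4)) = ½·(-96/7 + 0 + 32) = 64/7, so the P-coordinate is (64/7)/16 = 4/7.
[PSR] = ½·(0·(0−(-2)) + (-16/7)·(-2−0) + (-8)·(0−0)) = ½·(0 + 32/7 + 0) = 16/7, so the Q-coordinate is 1/7.
[PQS] = ½·(0·(4−0) + 0·(0−0) + (-16/7)·(0−4)) = ½·(0 + 0 + 64/7) = 32/7, so the R-coordinate is 2/7.
Check: 4/7 + 1/7 + 2/7 = 1.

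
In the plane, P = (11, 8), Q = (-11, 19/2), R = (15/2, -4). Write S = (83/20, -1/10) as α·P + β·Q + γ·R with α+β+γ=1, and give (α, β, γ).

Signed area of the reference triangle: [PQR] = ½·(11·(19/2−(-4)) + (-11)·(-4−8) + (15/2)·(8−(19/2))) = ½·(297/2 + 132 − 45/4) = 1077/8.
[SQR] = ½·((83/20)·(19/2−(-4)) + (-11)·(-4−(-1/10)) + (15/2)·(-1/10−(19/2))) = ½·(2241/40 + 429/10 − 72) = 1077/80, so the P-coordinate is (1077/80)/(1077/8) = 1/10.
[PSR] = ½·(11·(-1/10−(-4)) + (83/20)·(-4−8) + (15/2)·(8−(-1/10))) = ½·(429/10 − 249/5 + 243/4) = 1077/40, so the Q-coordinate is 1/5.
[PQS] = ½·(11·(19/2−(-1/10)) + (-11)·(-1/10−8) + (83/20)·(8−(19/2))) = ½·(528/5 + 891/10 − 249/40) = 7539/80, so the R-coordinate is 7/10.
Check: 1/10 + 1/5 + 7/10 = 1.

(1/10, 1/5, 7/10)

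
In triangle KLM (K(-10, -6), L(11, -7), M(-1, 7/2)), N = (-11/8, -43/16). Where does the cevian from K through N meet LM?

(19/5, -7/10)

Barycentric coordinates of N with respect to KLM: (3/8, 1/4, 3/8).
On side LM the K-coordinate is zero; dropping N's K-weight 3/8 and renormalizing the remaining 1/4 : 3/8 gives weights 2/5, 3/5 on L, M.
J = (2/5)·(11, -7) + (3/5)·(-1, 7/2) = (19/5, -7/10).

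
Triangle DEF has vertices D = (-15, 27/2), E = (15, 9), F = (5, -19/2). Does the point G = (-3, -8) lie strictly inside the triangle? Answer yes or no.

no

Barycentric coordinates of G: (163/600, -77/300, 197/200).
The three coordinates are positive, negative, positive; a point is interior exactly when all three are positive.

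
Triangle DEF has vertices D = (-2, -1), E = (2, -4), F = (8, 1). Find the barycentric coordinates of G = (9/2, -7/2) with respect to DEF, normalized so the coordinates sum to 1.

Signed area of the reference triangle: [DEF] = ½·((-2)·(-4−1) + 2·(1−(-1)) + 8·(-1−(-4))) = ½·(10 + 4 + 24) = 19.
[GEF] = ½·((9/2)·(-4−1) + 2·(1−(-7/2)) + 8·(-7/2−(-4))) = ½·(-45/2 + 9 + 4) = -19/4, so the D-coordinate is (-19/4)/19 = -1/4.
[DGF] = ½·((-2)·(-7/2−1) + (9/2)·(1−(-1)) + 8·(-1−(-7/2))) = ½·(9 + 9 + 20) = 19, so the E-coordinate is 1.
[DEG] = ½·((-2)·(-4−(-7/2)) + 2·(-7/2−(-1)) + (9/2)·(-1−(-4))) = ½·(1 − 5 + 27/2) = 19/4, so the F-coordinate is 1/4.

(-1/4, 1, 1/4)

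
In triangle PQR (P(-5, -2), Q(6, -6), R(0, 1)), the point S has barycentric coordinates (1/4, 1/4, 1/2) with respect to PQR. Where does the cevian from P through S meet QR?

Line PS meets QR where the P-coordinate vanishes; zeroing S's P-weight and renormalizing leaves Q, R-weights 1/4 : 1/2 → (1/3, 2/3).
So T = (1/3)·Q + (2/3)·R = (2, -4/3).

(2, -4/3)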